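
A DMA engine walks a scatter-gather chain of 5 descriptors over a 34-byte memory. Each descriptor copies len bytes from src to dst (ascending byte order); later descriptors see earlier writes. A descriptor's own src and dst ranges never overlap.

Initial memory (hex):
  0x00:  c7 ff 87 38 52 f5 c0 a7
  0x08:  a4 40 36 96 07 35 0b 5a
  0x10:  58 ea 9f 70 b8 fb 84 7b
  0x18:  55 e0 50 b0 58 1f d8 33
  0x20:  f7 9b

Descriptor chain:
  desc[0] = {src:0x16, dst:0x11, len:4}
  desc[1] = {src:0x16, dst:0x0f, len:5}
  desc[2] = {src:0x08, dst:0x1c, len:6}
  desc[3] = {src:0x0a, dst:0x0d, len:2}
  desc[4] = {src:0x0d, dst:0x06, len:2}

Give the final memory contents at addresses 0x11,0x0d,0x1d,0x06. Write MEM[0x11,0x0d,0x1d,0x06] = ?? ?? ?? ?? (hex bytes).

MEM[0x11,0x0d,0x1d,0x06] = 55 36 40 36

  after D0: wrote 4B at 0x11 = 847b55e0
  after D1: wrote 5B at 0x0f = 847b55e050
  after D2: wrote 6B at 0x1c = a44036960735
  after D3: wrote 2B at 0x0d = 3696
  after D4: wrote 2B at 0x06 = 3696
query mem[0x11]=0x55, mem[0x0d]=0x36, mem[0x1d]=0x40, mem[0x06]=0x36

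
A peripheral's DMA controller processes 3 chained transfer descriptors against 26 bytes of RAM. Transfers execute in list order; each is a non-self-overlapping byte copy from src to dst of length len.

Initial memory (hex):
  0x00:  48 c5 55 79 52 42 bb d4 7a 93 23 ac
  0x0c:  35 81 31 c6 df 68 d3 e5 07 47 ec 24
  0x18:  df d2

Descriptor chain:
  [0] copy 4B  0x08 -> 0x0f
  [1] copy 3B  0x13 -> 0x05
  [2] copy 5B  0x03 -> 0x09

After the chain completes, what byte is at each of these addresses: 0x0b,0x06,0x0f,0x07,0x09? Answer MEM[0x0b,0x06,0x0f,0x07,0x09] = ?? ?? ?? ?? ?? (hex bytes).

MEM[0x0b,0x06,0x0f,0x07,0x09] = e5 07 7a 47 79

#0 dst[0x0f+4] := {0x7a,0x93,0x23,0xac}
#1 dst[0x05+3] := {0xe5,0x07,0x47}
#2 dst[0x09+5] := {0x79,0x52,0xe5,0x07,0x47}
query mem[0x0b]=0xe5, mem[0x06]=0x07, mem[0x0f]=0x7a, mem[0x07]=0x47, mem[0x09]=0x79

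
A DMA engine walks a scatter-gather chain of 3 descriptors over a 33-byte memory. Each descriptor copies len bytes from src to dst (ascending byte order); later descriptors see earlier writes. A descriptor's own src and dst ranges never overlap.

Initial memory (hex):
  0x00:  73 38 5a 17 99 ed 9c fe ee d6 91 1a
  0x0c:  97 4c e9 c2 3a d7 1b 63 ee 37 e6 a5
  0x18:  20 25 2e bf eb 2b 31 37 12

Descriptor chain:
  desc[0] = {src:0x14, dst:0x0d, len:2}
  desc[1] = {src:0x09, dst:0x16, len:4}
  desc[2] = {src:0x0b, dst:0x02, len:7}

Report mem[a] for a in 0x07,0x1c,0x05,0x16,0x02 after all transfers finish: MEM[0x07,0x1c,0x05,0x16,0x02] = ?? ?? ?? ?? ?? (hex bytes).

#0 dst[0x0d+2] := {0xee,0x37}
#1 dst[0x16+4] := {0xd6,0x91,0x1a,0x97}
#2 dst[0x02+7] := {0x1a,0x97,0xee,0x37,0xc2,0x3a,0xd7}
query mem[0x07]=0x3a, mem[0x1c]=0xeb, mem[0x05]=0x37, mem[0x16]=0xd6, mem[0x02]=0x1a

MEM[0x07,0x1c,0x05,0x16,0x02] = 3a eb 37 d6 1a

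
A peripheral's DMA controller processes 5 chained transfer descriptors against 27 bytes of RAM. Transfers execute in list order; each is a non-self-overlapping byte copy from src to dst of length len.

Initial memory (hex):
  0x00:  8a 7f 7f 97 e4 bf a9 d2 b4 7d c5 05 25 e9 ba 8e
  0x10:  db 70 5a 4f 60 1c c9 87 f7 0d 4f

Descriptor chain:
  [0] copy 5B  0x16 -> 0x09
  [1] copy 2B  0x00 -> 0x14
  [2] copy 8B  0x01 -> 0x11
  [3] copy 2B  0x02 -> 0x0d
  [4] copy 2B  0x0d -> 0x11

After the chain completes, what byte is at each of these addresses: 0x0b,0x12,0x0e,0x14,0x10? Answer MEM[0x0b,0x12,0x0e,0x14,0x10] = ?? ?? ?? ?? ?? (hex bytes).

[0] 0x16->0x09 len=5 : c9 87 f7 0d 4f
[1] 0x00->0x14 len=2 : 8a 7f
[2] 0x01->0x11 len=8 : 7f 7f 97 e4 bf a9 d2 b4
[3] 0x02->0x0d len=2 : 7f 97
[4] 0x0d->0x11 len=2 : 7f 97
query mem[0x0b]=0xf7, mem[0x12]=0x97, mem[0x0e]=0x97, mem[0x14]=0xe4, mem[0x10]=0xdb

MEM[0x0b,0x12,0x0e,0x14,0x10] = f7 97 97 e4 db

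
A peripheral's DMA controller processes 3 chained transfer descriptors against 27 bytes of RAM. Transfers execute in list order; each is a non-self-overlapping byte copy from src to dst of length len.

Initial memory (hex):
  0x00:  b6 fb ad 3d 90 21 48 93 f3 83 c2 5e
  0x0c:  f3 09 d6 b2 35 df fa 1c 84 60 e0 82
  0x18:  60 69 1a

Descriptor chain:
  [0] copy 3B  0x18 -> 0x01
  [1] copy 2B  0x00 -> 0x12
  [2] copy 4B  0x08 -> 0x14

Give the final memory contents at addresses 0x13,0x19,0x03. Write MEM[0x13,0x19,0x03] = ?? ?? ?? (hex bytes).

  after D0: wrote 3B at 0x01 = 60691a
  after D1: wrote 2B at 0x12 = b660
  after D2: wrote 4B at 0x14 = f383c25e
query mem[0x13]=0x60, mem[0x19]=0x69, mem[0x03]=0x1a

MEM[0x13,0x19,0x03] = 60 69 1a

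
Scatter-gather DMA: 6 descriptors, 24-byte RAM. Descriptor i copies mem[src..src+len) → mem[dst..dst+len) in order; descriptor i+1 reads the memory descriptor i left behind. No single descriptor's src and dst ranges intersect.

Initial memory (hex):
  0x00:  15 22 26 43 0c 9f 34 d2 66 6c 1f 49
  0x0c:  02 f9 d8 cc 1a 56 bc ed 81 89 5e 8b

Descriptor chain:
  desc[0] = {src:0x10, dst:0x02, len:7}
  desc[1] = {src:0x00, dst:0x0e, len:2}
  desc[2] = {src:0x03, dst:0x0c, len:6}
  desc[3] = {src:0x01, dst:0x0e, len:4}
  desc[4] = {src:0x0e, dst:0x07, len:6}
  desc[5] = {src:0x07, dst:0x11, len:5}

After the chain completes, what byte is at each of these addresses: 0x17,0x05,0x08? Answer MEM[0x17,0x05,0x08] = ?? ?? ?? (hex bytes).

  after D0: wrote 7B at 0x02 = 1a56bced81895e
  after D1: wrote 2B at 0x0e = 1522
  after D2: wrote 6B at 0x0c = 56bced81895e
  after D3: wrote 4B at 0x0e = 221a56bc
  after D4: wrote 6B at 0x07 = 221a56bcbced
  after D5: wrote 5B at 0x11 = 221a56bcbc
query mem[0x17]=0x8b, mem[0x05]=0xed, mem[0x08]=0x1a

MEM[0x17,0x05,0x08] = 8b ed 1a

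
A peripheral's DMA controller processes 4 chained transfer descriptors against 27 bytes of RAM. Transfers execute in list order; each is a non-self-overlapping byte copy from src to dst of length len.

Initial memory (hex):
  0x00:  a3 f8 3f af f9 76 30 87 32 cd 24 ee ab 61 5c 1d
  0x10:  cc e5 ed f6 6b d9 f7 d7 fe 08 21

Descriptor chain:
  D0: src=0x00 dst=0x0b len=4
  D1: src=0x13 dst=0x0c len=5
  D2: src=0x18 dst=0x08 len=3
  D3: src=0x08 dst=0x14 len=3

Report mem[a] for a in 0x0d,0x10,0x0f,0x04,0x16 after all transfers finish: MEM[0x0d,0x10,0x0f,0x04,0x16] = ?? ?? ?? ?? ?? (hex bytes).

[0] 0x00->0x0b len=4 : a3 f8 3f af
[1] 0x13->0x0c len=5 : f6 6b d9 f7 d7
[2] 0x18->0x08 len=3 : fe 08 21
[3] 0x08->0x14 len=3 : fe 08 21
query mem[0x0d]=0x6b, mem[0x10]=0xd7, mem[0x0f]=0xf7, mem[0x04]=0xf9, mem[0x16]=0x21

MEM[0x0d,0x10,0x0f,0x04,0x16] = 6b d7 f7 f9 21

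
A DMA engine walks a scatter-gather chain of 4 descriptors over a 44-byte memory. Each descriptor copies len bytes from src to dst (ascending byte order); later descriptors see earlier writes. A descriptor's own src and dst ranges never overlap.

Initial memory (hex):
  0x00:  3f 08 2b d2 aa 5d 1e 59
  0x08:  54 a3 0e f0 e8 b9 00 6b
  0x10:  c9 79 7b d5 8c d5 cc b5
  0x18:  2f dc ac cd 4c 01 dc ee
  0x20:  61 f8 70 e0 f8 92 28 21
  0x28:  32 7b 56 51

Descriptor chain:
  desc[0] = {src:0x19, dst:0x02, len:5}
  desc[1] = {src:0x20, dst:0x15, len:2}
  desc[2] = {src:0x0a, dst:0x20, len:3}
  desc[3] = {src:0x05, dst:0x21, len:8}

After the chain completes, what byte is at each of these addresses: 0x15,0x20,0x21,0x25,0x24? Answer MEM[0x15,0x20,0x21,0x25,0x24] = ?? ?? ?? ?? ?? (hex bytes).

  after D0: wrote 5B at 0x02 = dcaccd4c01
  after D1: wrote 2B at 0x15 = 61f8
  after D2: wrote 3B at 0x20 = 0ef0e8
  after D3: wrote 8B at 0x21 = 4c015954a30ef0e8
query mem[0x15]=0x61, mem[0x20]=0x0e, mem[0x21]=0x4c, mem[0x25]=0xa3, mem[0x24]=0x54

MEM[0x15,0x20,0x21,0x25,0x24] = 61 0e 4c a3 54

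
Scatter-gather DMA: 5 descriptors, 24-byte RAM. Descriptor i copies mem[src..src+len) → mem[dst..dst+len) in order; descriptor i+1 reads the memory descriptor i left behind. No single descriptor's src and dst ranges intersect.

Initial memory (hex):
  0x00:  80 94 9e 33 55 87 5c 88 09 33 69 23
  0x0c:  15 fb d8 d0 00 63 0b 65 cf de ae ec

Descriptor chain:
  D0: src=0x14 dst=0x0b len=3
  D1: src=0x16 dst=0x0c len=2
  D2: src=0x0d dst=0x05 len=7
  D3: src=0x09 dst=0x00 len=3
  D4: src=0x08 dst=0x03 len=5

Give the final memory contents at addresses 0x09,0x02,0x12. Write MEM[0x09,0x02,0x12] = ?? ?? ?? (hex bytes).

#0 dst[0x0b+3] := {0xcf,0xde,0xae}
#1 dst[0x0c+2] := {0xae,0xec}
#2 dst[0x05+7] := {0xec,0xd8,0xd0,0x00,0x63,0x0b,0x65}
#3 dst[0x00+3] := {0x63,0x0b,0x65}
#4 dst[0x03+5] := {0x00,0x63,0x0b,0x65,0xae}
query mem[0x09]=0x63, mem[0x02]=0x65, mem[0x12]=0x0b

MEM[0x09,0x02,0x12] = 63 65 0b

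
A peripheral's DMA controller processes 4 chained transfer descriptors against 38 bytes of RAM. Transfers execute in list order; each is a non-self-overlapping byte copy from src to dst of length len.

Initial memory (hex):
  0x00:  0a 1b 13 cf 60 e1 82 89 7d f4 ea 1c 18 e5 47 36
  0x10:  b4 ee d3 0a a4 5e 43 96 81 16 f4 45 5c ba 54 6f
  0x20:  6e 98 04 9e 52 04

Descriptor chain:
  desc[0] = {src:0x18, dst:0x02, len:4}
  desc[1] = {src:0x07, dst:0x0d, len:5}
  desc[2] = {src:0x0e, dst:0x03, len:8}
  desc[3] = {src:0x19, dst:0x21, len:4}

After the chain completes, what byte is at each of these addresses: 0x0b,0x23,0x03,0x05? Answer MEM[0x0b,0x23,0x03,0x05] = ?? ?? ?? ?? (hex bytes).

MEM[0x0b,0x23,0x03,0x05] = 1c 45 7d ea

[0] 0x18->0x02 len=4 : 81 16 f4 45
[1] 0x07->0x0d len=5 : 89 7d f4 ea 1c
[2] 0x0e->0x03 len=8 : 7d f4 ea 1c d3 0a a4 5e
[3] 0x19->0x21 len=4 : 16 f4 45 5c
query mem[0x0b]=0x1c, mem[0x23]=0x45, mem[0x03]=0x7d, mem[0x05]=0xea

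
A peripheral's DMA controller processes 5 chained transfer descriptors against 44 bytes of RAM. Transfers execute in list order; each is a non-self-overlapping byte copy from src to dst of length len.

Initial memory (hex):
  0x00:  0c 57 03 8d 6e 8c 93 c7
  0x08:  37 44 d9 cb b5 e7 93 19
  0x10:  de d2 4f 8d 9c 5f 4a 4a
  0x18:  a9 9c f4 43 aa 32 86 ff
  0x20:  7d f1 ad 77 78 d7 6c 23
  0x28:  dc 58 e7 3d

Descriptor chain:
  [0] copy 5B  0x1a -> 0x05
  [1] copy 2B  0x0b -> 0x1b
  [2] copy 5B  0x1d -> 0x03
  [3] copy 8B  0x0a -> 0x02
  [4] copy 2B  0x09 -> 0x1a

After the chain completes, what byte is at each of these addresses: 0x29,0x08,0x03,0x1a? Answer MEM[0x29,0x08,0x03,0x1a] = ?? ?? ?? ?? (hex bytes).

#0 dst[0x05+5] := {0xf4,0x43,0xaa,0x32,0x86}
#1 dst[0x1b+2] := {0xcb,0xb5}
#2 dst[0x03+5] := {0x32,0x86,0xff,0x7d,0xf1}
#3 dst[0x02+8] := {0xd9,0xcb,0xb5,0xe7,0x93,0x19,0xde,0xd2}
#4 dst[0x1a+2] := {0xd2,0xd9}
query mem[0x29]=0x58, mem[0x08]=0xde, mem[0x03]=0xcb, mem[0x1a]=0xd2

MEM[0x29,0x08,0x03,0x1a] = 58 de cb d2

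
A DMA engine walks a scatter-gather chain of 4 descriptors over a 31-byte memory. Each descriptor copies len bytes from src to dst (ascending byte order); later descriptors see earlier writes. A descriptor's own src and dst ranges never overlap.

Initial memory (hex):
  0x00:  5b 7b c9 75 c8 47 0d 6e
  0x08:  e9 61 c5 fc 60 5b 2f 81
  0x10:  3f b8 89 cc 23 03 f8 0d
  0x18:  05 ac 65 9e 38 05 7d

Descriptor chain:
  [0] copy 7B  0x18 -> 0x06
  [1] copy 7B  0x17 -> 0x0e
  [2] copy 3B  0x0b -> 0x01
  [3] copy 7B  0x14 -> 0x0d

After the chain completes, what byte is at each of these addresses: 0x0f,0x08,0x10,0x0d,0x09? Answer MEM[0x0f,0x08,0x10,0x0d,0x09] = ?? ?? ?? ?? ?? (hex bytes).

  after D0: wrote 7B at 0x06 = 05ac659e38057d
  after D1: wrote 7B at 0x0e = 0d05ac659e3805
  after D2: wrote 3B at 0x01 = 057d5b
  after D3: wrote 7B at 0x0d = 0503f80d05ac65
query mem[0x0f]=0xf8, mem[0x08]=0x65, mem[0x10]=0x0d, mem[0x0d]=0x05, mem[0x09]=0x9e

MEM[0x0f,0x08,0x10,0x0d,0x09] = f8 65 0d 05 9e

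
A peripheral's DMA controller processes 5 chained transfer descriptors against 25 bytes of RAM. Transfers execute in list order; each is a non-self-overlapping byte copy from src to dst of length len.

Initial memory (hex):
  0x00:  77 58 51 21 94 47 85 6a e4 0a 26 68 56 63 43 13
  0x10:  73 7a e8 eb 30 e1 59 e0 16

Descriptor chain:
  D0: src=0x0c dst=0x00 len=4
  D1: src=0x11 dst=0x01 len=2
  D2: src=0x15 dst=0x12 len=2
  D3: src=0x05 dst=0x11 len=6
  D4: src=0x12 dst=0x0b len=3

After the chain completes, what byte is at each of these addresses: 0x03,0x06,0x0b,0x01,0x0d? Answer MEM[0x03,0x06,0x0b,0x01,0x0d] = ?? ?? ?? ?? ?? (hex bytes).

  after D0: wrote 4B at 0x00 = 56634313
  after D1: wrote 2B at 0x01 = 7ae8
  after D2: wrote 2B at 0x12 = e159
  after D3: wrote 6B at 0x11 = 47856ae40a26
  after D4: wrote 3B at 0x0b = 856ae4
query mem[0x03]=0x13, mem[0x06]=0x85, mem[0x0b]=0x85, mem[0x01]=0x7a, mem[0x0d]=0xe4

MEM[0x03,0x06,0x0b,0x01,0x0d] = 13 85 85 7a e4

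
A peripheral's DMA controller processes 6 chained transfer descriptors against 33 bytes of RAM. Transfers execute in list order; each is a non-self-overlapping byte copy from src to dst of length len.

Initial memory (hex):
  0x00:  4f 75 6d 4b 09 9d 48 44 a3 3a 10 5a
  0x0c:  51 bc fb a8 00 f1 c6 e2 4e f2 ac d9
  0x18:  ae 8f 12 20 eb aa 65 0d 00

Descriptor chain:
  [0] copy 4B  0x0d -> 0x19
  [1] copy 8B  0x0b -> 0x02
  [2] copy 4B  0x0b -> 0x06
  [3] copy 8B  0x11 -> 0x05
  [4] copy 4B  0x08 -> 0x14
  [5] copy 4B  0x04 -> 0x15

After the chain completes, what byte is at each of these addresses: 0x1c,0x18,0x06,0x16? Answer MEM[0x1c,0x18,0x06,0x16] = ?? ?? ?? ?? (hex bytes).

#0 dst[0x19+4] := {0xbc,0xfb,0xa8,0x00}
#1 dst[0x02+8] := {0x5a,0x51,0xbc,0xfb,0xa8,0x00,0xf1,0xc6}
#2 dst[0x06+4] := {0x5a,0x51,0xbc,0xfb}
#3 dst[0x05+8] := {0xf1,0xc6,0xe2,0x4e,0xf2,0xac,0xd9,0xae}
#4 dst[0x14+4] := {0x4e,0xf2,0xac,0xd9}
#5 dst[0x15+4] := {0xbc,0xf1,0xc6,0xe2}
query mem[0x1c]=0x00, mem[0x18]=0xe2, mem[0x06]=0xc6, mem[0x16]=0xf1

MEM[0x1c,0x18,0x06,0x16] = 00 e2 c6 f1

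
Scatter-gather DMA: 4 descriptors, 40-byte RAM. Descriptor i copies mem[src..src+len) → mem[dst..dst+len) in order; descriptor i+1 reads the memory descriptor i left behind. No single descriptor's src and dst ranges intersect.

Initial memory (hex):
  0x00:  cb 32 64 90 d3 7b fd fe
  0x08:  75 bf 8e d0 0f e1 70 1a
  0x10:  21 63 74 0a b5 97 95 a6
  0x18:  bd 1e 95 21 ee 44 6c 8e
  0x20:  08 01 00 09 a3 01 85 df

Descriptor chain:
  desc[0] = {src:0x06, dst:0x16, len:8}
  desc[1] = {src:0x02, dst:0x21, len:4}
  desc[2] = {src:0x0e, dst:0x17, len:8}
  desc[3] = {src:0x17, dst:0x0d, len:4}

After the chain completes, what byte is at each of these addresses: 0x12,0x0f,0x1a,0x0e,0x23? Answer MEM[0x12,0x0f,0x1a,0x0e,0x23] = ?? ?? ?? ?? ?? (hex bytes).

MEM[0x12,0x0f,0x1a,0x0e,0x23] = 74 21 63 1a d3

D0: mem[0x16..0x1d] <- [fd fe 75 bf 8e d0 0f e1]
D1: mem[0x21..0x24] <- [64 90 d3 7b]
D2: mem[0x17..0x1e] <- [70 1a 21 63 74 0a b5 97]
D3: mem[0x0d..0x10] <- [70 1a 21 63]
query mem[0x12]=0x74, mem[0x0f]=0x21, mem[0x1a]=0x63, mem[0x0e]=0x1a, mem[0x23]=0xd3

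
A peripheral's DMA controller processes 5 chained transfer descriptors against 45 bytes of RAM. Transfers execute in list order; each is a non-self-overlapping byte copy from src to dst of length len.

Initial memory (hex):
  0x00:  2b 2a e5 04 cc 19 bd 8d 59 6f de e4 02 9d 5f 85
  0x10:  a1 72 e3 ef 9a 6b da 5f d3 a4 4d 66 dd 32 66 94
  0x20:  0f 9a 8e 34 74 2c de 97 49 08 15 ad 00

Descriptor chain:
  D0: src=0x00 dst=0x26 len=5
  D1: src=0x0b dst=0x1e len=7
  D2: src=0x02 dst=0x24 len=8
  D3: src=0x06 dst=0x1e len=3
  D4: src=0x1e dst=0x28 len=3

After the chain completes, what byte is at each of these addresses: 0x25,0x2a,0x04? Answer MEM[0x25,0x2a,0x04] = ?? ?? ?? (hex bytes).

#0 dst[0x26+5] := {0x2b,0x2a,0xe5,0x04,0xcc}
#1 dst[0x1e+7] := {0xe4,0x02,0x9d,0x5f,0x85,0xa1,0x72}
#2 dst[0x24+8] := {0xe5,0x04,0xcc,0x19,0xbd,0x8d,0x59,0x6f}
#3 dst[0x1e+3] := {0xbd,0x8d,0x59}
#4 dst[0x28+3] := {0xbd,0x8d,0x59}
query mem[0x25]=0x04, mem[0x2a]=0x59, mem[0x04]=0xcc

MEM[0x25,0x2a,0x04] = 04 59 cc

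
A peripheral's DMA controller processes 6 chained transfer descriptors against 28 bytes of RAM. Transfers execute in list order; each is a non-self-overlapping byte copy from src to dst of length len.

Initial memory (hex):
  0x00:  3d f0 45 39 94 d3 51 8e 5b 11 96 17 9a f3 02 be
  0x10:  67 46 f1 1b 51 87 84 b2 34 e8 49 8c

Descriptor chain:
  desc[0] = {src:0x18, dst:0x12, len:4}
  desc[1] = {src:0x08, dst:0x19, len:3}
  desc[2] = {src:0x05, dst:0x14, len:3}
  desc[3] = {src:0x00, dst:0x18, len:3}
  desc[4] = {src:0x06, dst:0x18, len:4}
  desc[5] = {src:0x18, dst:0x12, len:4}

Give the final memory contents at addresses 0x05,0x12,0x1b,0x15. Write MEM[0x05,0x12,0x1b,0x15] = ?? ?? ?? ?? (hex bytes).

MEM[0x05,0x12,0x1b,0x15] = d3 51 11 11

#0 dst[0x12+4] := {0x34,0xe8,0x49,0x8c}
#1 dst[0x19+3] := {0x5b,0x11,0x96}
#2 dst[0x14+3] := {0xd3,0x51,0x8e}
#3 dst[0x18+3] := {0x3d,0xf0,0x45}
#4 dst[0x18+4] := {0x51,0x8e,0x5b,0x11}
#5 dst[0x12+4] := {0x51,0x8e,0x5b,0x11}
query mem[0x05]=0xd3, mem[0x12]=0x51, mem[0x1b]=0x11, mem[0x15]=0x11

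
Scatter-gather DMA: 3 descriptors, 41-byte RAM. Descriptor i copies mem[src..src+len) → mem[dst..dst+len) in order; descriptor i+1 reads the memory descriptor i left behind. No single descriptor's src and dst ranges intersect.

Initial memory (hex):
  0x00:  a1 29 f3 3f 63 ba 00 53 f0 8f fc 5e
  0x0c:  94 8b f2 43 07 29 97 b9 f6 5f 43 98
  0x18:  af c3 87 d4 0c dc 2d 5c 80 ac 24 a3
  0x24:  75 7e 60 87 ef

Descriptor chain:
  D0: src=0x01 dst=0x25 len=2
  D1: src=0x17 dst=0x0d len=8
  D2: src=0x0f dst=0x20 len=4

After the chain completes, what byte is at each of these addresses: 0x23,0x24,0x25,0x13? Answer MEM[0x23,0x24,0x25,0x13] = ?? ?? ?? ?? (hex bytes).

MEM[0x23,0x24,0x25,0x13] = 0c 75 29 dc

D0: mem[0x25..0x26] <- [29 f3]
D1: mem[0x0d..0x14] <- [98 af c3 87 d4 0c dc 2d]
D2: mem[0x20..0x23] <- [c3 87 d4 0c]
query mem[0x23]=0x0c, mem[0x24]=0x75, mem[0x25]=0x29, mem[0x13]=0xdc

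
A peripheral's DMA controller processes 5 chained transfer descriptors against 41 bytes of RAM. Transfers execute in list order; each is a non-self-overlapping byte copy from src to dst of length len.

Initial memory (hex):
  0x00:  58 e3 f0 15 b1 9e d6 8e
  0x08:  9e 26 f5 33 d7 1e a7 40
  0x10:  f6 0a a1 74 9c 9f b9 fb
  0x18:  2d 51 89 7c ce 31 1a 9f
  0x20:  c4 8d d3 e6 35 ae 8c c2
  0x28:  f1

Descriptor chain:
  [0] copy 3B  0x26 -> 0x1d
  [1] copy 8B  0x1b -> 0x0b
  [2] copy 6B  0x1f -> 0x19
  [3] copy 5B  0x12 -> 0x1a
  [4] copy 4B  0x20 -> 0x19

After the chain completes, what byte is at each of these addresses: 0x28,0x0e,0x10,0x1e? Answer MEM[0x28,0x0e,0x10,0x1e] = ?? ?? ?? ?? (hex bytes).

  after D0: wrote 3B at 0x1d = 8cc2f1
  after D1: wrote 8B at 0x0b = 7cce8cc2f1c48dd3
  after D2: wrote 6B at 0x19 = f1c48dd3e635
  after D3: wrote 5B at 0x1a = d3749c9fb9
  after D4: wrote 4B at 0x19 = c48dd3e6
query mem[0x28]=0xf1, mem[0x0e]=0xc2, mem[0x10]=0xc4, mem[0x1e]=0xb9

MEM[0x28,0x0e,0x10,0x1e] = f1 c2 c4 b9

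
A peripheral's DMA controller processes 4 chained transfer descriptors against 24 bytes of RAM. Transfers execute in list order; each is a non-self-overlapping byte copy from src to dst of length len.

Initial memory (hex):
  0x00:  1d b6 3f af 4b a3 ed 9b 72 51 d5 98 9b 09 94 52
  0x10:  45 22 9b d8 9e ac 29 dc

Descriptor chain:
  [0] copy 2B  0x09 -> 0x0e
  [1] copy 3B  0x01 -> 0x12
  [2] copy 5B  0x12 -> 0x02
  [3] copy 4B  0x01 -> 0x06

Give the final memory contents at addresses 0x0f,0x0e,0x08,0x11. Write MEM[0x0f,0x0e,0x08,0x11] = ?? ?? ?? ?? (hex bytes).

  after D0: wrote 2B at 0x0e = 51d5
  after D1: wrote 3B at 0x12 = b63faf
  after D2: wrote 5B at 0x02 = b63fafac29
  after D3: wrote 4B at 0x06 = b6b63faf
query mem[0x0f]=0xd5, mem[0x0e]=0x51, mem[0x08]=0x3f, mem[0x11]=0x22

MEM[0x0f,0x0e,0x08,0x11] = d5 51 3f 22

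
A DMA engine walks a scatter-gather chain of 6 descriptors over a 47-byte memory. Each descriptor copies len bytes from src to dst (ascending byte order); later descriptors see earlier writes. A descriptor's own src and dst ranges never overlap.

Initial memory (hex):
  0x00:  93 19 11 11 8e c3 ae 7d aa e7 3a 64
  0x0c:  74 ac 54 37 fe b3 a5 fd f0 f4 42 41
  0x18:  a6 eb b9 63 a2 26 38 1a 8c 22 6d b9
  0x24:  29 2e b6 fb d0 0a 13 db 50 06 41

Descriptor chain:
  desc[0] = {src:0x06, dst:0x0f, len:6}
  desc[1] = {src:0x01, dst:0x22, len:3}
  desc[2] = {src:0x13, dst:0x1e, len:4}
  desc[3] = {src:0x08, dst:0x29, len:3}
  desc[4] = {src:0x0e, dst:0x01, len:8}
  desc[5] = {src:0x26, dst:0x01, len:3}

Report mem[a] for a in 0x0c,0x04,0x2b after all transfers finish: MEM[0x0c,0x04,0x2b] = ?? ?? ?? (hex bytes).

MEM[0x0c,0x04,0x2b] = 74 aa 3a

D0: mem[0x0f..0x14] <- [ae 7d aa e7 3a 64]
D1: mem[0x22..0x24] <- [19 11 11]
D2: mem[0x1e..0x21] <- [3a 64 f4 42]
D3: mem[0x29..0x2b] <- [aa e7 3a]
D4: mem[0x01..0x08] <- [54 ae 7d aa e7 3a 64 f4]
D5: mem[0x01..0x03] <- [b6 fb d0]
query mem[0x0c]=0x74, mem[0x04]=0xaa, mem[0x2b]=0x3a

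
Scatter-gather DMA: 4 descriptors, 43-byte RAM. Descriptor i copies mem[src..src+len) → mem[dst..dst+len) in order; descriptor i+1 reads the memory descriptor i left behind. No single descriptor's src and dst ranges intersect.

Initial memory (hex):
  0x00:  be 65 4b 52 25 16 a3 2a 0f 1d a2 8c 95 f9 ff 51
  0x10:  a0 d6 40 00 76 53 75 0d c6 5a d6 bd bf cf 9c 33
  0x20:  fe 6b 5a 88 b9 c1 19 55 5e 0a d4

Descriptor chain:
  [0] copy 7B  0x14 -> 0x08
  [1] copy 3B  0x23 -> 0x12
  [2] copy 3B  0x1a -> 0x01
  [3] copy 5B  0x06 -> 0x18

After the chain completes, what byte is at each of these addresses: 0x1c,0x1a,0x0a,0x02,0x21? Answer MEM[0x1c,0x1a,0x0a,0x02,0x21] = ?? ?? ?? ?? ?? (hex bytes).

  after D0: wrote 7B at 0x08 = 7653750dc65ad6
  after D1: wrote 3B at 0x12 = 88b9c1
  after D2: wrote 3B at 0x01 = d6bdbf
  after D3: wrote 5B at 0x18 = a32a765375
query mem[0x1c]=0x75, mem[0x1a]=0x76, mem[0x0a]=0x75, mem[0x02]=0xbd, mem[0x21]=0x6b

MEM[0x1c,0x1a,0x0a,0x02,0x21] = 75 76 75 bd 6b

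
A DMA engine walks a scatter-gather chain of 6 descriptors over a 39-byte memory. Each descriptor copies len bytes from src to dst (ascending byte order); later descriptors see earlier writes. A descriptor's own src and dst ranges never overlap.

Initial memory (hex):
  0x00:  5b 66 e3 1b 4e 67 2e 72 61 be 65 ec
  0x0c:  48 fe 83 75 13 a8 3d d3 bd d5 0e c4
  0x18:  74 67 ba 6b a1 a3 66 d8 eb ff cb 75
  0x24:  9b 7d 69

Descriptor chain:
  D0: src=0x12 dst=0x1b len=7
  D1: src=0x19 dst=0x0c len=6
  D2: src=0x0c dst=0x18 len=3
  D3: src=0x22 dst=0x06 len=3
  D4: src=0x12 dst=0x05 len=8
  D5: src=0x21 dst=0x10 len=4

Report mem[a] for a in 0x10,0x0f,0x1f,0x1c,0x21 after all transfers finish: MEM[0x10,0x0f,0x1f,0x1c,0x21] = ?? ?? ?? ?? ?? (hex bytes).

D0: mem[0x1b..0x21] <- [3d d3 bd d5 0e c4 74]
D1: mem[0x0c..0x11] <- [67 ba 3d d3 bd d5]
D2: mem[0x18..0x1a] <- [67 ba 3d]
D3: mem[0x06..0x08] <- [cb 75 9b]
D4: mem[0x05..0x0c] <- [3d d3 bd d5 0e c4 67 ba]
D5: mem[0x10..0x13] <- [74 cb 75 9b]
query mem[0x10]=0x74, mem[0x0f]=0xd3, mem[0x1f]=0x0e, mem[0x1c]=0xd3, mem[0x21]=0x74

MEM[0x10,0x0f,0x1f,0x1c,0x21] = 74 d3 0e d3 74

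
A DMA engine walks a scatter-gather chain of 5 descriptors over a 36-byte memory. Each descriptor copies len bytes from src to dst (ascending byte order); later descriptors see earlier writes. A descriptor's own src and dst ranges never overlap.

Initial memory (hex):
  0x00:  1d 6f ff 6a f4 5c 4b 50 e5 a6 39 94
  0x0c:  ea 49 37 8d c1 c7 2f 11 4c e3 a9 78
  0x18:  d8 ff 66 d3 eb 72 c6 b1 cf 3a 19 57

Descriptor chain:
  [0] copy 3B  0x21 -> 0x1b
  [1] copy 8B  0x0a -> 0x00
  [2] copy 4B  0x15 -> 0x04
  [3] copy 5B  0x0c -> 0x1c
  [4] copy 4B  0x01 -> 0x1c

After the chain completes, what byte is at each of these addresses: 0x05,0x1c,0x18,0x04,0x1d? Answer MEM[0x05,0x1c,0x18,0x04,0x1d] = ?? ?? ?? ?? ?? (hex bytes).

MEM[0x05,0x1c,0x18,0x04,0x1d] = a9 94 d8 e3 ea

#0 dst[0x1b+3] := {0x3a,0x19,0x57}
#1 dst[0x00+8] := {0x39,0x94,0xea,0x49,0x37,0x8d,0xc1,0xc7}
#2 dst[0x04+4] := {0xe3,0xa9,0x78,0xd8}
#3 dst[0x1c+5] := {0xea,0x49,0x37,0x8d,0xc1}
#4 dst[0x1c+4] := {0x94,0xea,0x49,0xe3}
query mem[0x05]=0xa9, mem[0x1c]=0x94, mem[0x18]=0xd8, mem[0x04]=0xe3, mem[0x1d]=0xea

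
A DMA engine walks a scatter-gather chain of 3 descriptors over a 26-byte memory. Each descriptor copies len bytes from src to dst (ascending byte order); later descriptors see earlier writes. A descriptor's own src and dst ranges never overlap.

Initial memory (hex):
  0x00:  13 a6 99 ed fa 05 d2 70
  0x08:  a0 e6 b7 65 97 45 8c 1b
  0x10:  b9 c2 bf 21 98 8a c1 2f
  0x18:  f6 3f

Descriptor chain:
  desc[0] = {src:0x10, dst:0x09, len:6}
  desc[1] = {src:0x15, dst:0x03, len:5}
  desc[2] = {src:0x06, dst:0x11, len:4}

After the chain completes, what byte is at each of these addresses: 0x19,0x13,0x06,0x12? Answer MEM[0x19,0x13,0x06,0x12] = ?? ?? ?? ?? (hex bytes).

MEM[0x19,0x13,0x06,0x12] = 3f a0 f6 3f

#0 dst[0x09+6] := {0xb9,0xc2,0xbf,0x21,0x98,0x8a}
#1 dst[0x03+5] := {0x8a,0xc1,0x2f,0xf6,0x3f}
#2 dst[0x11+4] := {0xf6,0x3f,0xa0,0xb9}
query mem[0x19]=0x3f, mem[0x13]=0xa0, mem[0x06]=0xf6, mem[0x12]=0x3f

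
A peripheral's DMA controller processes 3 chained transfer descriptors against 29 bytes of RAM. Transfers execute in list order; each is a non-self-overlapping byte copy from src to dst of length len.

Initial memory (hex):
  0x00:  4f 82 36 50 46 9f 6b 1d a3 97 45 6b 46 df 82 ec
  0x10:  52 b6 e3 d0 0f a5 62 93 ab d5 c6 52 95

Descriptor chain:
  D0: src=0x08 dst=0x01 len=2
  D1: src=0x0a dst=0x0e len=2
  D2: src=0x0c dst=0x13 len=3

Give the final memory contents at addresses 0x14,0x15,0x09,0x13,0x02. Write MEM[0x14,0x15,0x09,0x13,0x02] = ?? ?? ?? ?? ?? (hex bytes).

MEM[0x14,0x15,0x09,0x13,0x02] = df 45 97 46 97

#0 dst[0x01+2] := {0xa3,0x97}
#1 dst[0x0e+2] := {0x45,0x6b}
#2 dst[0x13+3] := {0x46,0xdf,0x45}
query mem[0x14]=0xdf, mem[0x15]=0x45, mem[0x09]=0x97, mem[0x13]=0x46, mem[0x02]=0x97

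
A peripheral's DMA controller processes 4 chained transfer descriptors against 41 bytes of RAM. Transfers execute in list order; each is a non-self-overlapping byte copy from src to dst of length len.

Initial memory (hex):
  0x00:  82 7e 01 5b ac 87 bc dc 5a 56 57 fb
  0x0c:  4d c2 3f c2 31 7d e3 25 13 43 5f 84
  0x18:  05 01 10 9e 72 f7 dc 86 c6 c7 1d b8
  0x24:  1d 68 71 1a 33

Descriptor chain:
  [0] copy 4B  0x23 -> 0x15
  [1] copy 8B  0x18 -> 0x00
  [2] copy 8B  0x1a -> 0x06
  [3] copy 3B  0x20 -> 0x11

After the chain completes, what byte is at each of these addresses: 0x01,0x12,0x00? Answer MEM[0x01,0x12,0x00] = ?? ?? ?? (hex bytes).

MEM[0x01,0x12,0x00] = 01 c7 71

[0] 0x23->0x15 len=4 : b8 1d 68 71
[1] 0x18->0x00 len=8 : 71 01 10 9e 72 f7 dc 86
[2] 0x1a->0x06 len=8 : 10 9e 72 f7 dc 86 c6 c7
[3] 0x20->0x11 len=3 : c6 c7 1d
query mem[0x01]=0x01, mem[0x12]=0xc7, mem[0x00]=0x71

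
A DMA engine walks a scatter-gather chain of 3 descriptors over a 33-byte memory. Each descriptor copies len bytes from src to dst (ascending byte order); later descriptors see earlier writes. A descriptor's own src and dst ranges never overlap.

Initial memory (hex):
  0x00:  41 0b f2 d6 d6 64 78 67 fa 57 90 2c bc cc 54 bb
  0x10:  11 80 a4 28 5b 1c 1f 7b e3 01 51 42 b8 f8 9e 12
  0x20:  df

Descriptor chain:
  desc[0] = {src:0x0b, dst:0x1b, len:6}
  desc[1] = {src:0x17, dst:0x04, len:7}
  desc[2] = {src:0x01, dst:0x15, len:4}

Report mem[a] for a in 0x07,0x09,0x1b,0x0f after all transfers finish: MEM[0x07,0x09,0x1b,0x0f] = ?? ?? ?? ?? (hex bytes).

MEM[0x07,0x09,0x1b,0x0f] = 51 bc 2c bb

  after D0: wrote 6B at 0x1b = 2cbccc54bb11
  after D1: wrote 7B at 0x04 = 7be301512cbccc
  after D2: wrote 4B at 0x15 = 0bf2d67b
query mem[0x07]=0x51, mem[0x09]=0xbc, mem[0x1b]=0x2c, mem[0x0f]=0xbb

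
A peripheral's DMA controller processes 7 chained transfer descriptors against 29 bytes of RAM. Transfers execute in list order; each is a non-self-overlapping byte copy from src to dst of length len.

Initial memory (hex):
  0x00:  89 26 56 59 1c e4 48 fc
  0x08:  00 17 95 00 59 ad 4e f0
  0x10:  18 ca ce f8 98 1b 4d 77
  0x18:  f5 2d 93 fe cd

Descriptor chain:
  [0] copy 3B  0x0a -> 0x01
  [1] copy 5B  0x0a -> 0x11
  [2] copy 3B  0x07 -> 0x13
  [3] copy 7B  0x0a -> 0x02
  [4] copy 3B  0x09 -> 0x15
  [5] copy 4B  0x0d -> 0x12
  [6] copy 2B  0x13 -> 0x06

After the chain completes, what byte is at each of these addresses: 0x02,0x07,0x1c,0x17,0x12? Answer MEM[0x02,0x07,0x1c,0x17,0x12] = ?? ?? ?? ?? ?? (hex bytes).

MEM[0x02,0x07,0x1c,0x17,0x12] = 95 f0 cd 00 ad

  after D0: wrote 3B at 0x01 = 950059
  after D1: wrote 5B at 0x11 = 950059ad4e
  after D2: wrote 3B at 0x13 = fc0017
  after D3: wrote 7B at 0x02 = 950059ad4ef018
  after D4: wrote 3B at 0x15 = 179500
  after D5: wrote 4B at 0x12 = ad4ef018
  after D6: wrote 2B at 0x06 = 4ef0
query mem[0x02]=0x95, mem[0x07]=0xf0, mem[0x1c]=0xcd, mem[0x17]=0x00, mem[0x12]=0xad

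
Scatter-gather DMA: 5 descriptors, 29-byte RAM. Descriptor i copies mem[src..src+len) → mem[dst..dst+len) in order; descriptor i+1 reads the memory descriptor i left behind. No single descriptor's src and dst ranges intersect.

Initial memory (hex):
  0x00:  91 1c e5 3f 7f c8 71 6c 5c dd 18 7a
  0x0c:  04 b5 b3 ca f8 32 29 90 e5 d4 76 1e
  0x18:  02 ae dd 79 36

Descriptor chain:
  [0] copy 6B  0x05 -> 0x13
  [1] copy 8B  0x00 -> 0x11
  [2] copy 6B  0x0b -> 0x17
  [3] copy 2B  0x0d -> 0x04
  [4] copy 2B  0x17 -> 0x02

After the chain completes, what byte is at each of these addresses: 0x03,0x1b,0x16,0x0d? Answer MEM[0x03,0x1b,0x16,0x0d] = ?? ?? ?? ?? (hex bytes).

MEM[0x03,0x1b,0x16,0x0d] = 04 ca c8 b5

D0: mem[0x13..0x18] <- [c8 71 6c 5c dd 18]
D1: mem[0x11..0x18] <- [91 1c e5 3f 7f c8 71 6c]
D2: mem[0x17..0x1c] <- [7a 04 b5 b3 ca f8]
D3: mem[0x04..0x05] <- [b5 b3]
D4: mem[0x02..0x03] <- [7a 04]
query mem[0x03]=0x04, mem[0x1b]=0xca, mem[0x16]=0xc8, mem[0x0d]=0xb5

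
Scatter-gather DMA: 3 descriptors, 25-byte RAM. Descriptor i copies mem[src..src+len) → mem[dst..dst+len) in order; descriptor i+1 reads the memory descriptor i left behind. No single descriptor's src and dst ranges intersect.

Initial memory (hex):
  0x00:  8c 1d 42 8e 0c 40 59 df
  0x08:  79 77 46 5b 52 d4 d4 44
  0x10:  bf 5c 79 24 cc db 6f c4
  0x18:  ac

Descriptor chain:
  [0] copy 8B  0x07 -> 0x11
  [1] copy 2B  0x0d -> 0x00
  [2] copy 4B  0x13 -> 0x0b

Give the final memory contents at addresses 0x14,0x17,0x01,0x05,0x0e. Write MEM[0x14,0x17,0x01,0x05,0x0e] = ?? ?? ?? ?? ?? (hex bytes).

MEM[0x14,0x17,0x01,0x05,0x0e] = 46 d4 d4 40 52

#0 dst[0x11+8] := {0xdf,0x79,0x77,0x46,0x5b,0x52,0xd4,0xd4}
#1 dst[0x00+2] := {0xd4,0xd4}
#2 dst[0x0b+4] := {0x77,0x46,0x5b,0x52}
query mem[0x14]=0x46, mem[0x17]=0xd4, mem[0x01]=0xd4, mem[0x05]=0x40, mem[0x0e]=0x52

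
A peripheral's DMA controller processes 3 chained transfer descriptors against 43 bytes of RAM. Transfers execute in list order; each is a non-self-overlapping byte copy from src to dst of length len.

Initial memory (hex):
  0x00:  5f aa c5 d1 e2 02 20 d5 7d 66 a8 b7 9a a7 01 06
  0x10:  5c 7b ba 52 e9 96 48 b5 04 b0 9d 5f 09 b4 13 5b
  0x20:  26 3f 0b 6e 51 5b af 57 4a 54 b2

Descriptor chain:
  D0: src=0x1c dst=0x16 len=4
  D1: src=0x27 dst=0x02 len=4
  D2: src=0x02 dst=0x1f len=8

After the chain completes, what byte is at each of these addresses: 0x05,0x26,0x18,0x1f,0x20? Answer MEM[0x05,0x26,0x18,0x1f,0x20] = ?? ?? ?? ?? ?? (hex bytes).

MEM[0x05,0x26,0x18,0x1f,0x20] = b2 66 13 57 4a

[0] 0x1c->0x16 len=4 : 09 b4 13 5b
[1] 0x27->0x02 len=4 : 57 4a 54 b2
[2] 0x02->0x1f len=8 : 57 4a 54 b2 20 d5 7d 66
query mem[0x05]=0xb2, mem[0x26]=0x66, mem[0x18]=0x13, mem[0x1f]=0x57, mem[0x20]=0x4a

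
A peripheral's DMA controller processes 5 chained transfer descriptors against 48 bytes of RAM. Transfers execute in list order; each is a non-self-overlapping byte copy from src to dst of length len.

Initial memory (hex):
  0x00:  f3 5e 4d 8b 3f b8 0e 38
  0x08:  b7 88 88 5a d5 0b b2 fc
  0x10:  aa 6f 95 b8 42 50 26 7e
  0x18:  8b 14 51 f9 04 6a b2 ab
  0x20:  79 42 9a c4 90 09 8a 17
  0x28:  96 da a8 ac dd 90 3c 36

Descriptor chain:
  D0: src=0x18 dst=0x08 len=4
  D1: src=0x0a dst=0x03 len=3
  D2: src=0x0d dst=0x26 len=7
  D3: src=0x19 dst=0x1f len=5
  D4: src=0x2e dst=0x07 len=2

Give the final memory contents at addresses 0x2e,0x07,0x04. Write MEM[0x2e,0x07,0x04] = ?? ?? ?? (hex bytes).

  after D0: wrote 4B at 0x08 = 8b1451f9
  after D1: wrote 3B at 0x03 = 51f9d5
  after D2: wrote 7B at 0x26 = 0bb2fcaa6f95b8
  after D3: wrote 5B at 0x1f = 1451f9046a
  after D4: wrote 2B at 0x07 = 3c36
query mem[0x2e]=0x3c, mem[0x07]=0x3c, mem[0x04]=0xf9

MEM[0x2e,0x07,0x04] = 3c 3c f9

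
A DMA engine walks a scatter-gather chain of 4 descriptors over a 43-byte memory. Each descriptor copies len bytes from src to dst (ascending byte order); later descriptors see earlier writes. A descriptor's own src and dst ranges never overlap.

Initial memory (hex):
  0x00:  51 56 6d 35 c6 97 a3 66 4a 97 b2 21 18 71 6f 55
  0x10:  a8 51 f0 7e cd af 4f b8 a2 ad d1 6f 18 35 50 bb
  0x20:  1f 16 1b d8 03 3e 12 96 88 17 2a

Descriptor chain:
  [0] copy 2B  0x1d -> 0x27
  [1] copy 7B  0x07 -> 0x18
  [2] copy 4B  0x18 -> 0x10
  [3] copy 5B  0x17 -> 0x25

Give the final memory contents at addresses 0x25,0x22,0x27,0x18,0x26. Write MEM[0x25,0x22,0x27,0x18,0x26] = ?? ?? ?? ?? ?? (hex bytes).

MEM[0x25,0x22,0x27,0x18,0x26] = b8 1b 4a 66 66

D0: mem[0x27..0x28] <- [35 50]
D1: mem[0x18..0x1e] <- [66 4a 97 b2 21 18 71]
D2: mem[0x10..0x13] <- [66 4a 97 b2]
D3: mem[0x25..0x29] <- [b8 66 4a 97 b2]
query mem[0x25]=0xb8, mem[0x22]=0x1b, mem[0x27]=0x4a, mem[0x18]=0x66, mem[0x26]=0x66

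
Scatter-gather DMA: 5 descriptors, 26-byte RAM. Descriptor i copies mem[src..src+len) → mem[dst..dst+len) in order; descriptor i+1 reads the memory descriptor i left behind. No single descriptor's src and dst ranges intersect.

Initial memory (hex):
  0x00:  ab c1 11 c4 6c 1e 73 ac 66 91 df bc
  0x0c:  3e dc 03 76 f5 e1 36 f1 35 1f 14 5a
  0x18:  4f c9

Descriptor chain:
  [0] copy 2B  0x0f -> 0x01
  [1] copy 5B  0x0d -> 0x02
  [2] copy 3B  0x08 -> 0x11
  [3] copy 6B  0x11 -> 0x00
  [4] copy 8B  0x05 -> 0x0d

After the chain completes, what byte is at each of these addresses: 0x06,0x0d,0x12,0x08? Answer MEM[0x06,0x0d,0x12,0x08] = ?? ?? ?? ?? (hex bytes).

MEM[0x06,0x0d,0x12,0x08] = e1 14 df 66

  after D0: wrote 2B at 0x01 = 76f5
  after D1: wrote 5B at 0x02 = dc0376f5e1
  after D2: wrote 3B at 0x11 = 6691df
  after D3: wrote 6B at 0x00 = 6691df351f14
  after D4: wrote 8B at 0x0d = 14e1ac6691dfbc3e
query mem[0x06]=0xe1, mem[0x0d]=0x14, mem[0x12]=0xdf, mem[0x08]=0x66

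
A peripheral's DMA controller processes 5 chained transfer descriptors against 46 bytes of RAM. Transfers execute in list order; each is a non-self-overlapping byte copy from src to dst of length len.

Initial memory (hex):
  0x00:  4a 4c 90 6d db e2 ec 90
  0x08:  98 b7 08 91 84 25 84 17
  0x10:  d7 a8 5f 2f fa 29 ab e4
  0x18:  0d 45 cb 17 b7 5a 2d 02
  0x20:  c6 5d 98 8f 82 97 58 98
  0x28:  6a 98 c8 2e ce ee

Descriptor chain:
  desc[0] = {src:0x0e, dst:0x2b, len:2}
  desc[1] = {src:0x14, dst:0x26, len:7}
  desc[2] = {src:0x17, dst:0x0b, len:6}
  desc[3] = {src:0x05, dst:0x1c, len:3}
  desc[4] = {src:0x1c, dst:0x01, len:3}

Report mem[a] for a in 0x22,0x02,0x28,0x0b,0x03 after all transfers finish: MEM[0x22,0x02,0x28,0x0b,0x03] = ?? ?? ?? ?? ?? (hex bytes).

MEM[0x22,0x02,0x28,0x0b,0x03] = 98 ec ab e4 90

  after D0: wrote 2B at 0x2b = 8417
  after D1: wrote 7B at 0x26 = fa29abe40d45cb
  after D2: wrote 6B at 0x0b = e40d45cb17b7
  after D3: wrote 3B at 0x1c = e2ec90
  after D4: wrote 3B at 0x01 = e2ec90
query mem[0x22]=0x98, mem[0x02]=0xec, mem[0x28]=0xab, mem[0x0b]=0xe4, mem[0x03]=0x90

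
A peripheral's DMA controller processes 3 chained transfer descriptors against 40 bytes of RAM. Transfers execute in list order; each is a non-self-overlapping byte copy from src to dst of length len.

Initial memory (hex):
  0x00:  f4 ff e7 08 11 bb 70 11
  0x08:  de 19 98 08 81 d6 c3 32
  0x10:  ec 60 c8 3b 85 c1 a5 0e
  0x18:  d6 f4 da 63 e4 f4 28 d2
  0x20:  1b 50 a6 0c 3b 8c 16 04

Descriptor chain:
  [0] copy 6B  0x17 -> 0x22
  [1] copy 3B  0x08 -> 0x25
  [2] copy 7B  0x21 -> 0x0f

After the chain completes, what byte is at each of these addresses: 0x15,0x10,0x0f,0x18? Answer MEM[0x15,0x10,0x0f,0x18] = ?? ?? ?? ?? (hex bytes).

D0: mem[0x22..0x27] <- [0e d6 f4 da 63 e4]
D1: mem[0x25..0x27] <- [de 19 98]
D2: mem[0x0f..0x15] <- [50 0e d6 f4 de 19 98]
query mem[0x15]=0x98, mem[0x10]=0x0e, mem[0x0f]=0x50, mem[0x18]=0xd6

MEM[0x15,0x10,0x0f,0x18] = 98 0e 50 d6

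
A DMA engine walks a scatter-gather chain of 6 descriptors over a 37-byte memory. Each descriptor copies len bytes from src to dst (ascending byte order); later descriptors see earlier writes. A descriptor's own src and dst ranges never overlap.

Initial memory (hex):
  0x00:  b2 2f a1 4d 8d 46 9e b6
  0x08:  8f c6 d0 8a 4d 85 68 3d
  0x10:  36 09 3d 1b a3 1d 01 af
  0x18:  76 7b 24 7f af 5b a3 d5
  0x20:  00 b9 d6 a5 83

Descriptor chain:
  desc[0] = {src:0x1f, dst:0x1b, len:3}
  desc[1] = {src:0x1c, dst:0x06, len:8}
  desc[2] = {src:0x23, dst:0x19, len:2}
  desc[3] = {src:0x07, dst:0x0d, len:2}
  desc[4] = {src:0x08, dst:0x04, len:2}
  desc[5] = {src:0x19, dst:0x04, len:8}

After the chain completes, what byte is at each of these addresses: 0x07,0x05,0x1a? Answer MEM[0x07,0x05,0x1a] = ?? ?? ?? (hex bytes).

MEM[0x07,0x05,0x1a] = 00 83 83

[0] 0x1f->0x1b len=3 : d5 00 b9
[1] 0x1c->0x06 len=8 : 00 b9 a3 d5 00 b9 d6 a5
[2] 0x23->0x19 len=2 : a5 83
[3] 0x07->0x0d len=2 : b9 a3
[4] 0x08->0x04 len=2 : a3 d5
[5] 0x19->0x04 len=8 : a5 83 d5 00 b9 a3 d5 00
query mem[0x07]=0x00, mem[0x05]=0x83, mem[0x1a]=0x83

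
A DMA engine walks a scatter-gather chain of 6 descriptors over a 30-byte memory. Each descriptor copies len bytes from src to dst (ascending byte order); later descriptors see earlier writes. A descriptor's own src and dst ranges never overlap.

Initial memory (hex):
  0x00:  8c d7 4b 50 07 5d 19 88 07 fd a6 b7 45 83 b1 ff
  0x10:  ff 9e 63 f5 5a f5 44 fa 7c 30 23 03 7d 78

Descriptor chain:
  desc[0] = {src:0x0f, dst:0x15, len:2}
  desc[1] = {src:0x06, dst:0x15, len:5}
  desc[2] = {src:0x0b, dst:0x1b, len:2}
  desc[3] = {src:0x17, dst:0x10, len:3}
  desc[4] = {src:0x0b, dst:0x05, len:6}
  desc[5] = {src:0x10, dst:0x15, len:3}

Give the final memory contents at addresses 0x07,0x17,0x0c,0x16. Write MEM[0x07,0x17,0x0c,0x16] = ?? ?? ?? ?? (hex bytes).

[0] 0x0f->0x15 len=2 : ff ff
[1] 0x06->0x15 len=5 : 19 88 07 fd a6
[2] 0x0b->0x1b len=2 : b7 45
[3] 0x17->0x10 len=3 : 07 fd a6
[4] 0x0b->0x05 len=6 : b7 45 83 b1 ff 07
[5] 0x10->0x15 len=3 : 07 fd a6
query mem[0x07]=0x83, mem[0x17]=0xa6, mem[0x0c]=0x45, mem[0x16]=0xfd

MEM[0x07,0x17,0x0c,0x16] = 83 a6 45 fd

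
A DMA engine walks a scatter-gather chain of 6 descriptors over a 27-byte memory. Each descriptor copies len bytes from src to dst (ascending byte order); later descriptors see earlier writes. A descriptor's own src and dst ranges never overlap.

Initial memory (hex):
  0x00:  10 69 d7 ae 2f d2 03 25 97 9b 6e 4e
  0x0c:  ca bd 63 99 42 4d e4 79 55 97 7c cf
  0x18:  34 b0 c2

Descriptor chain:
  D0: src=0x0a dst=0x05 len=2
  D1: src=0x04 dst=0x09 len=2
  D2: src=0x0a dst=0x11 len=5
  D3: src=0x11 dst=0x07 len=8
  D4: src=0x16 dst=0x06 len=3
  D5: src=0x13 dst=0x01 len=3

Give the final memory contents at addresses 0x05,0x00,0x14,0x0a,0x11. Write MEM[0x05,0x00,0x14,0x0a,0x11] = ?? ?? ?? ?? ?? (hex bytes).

#0 dst[0x05+2] := {0x6e,0x4e}
#1 dst[0x09+2] := {0x2f,0x6e}
#2 dst[0x11+5] := {0x6e,0x4e,0xca,0xbd,0x63}
#3 dst[0x07+8] := {0x6e,0x4e,0xca,0xbd,0x63,0x7c,0xcf,0x34}
#4 dst[0x06+3] := {0x7c,0xcf,0x34}
#5 dst[0x01+3] := {0xca,0xbd,0x63}
query mem[0x05]=0x6e, mem[0x00]=0x10, mem[0x14]=0xbd, mem[0x0a]=0xbd, mem[0x11]=0x6e

MEM[0x05,0x00,0x14,0x0a,0x11] = 6e 10 bd bd 6e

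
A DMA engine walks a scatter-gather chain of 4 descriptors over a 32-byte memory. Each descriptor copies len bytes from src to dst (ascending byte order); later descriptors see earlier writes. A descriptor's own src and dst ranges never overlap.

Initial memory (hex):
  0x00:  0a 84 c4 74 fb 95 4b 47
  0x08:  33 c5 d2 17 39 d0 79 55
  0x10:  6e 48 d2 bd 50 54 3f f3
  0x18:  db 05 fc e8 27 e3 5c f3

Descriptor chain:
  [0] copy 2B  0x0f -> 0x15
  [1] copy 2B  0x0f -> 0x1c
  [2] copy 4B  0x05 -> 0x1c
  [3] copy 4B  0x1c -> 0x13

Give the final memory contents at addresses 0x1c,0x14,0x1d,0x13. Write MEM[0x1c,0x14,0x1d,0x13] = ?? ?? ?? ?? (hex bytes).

D0: mem[0x15..0x16] <- [55 6e]
D1: mem[0x1c..0x1d] <- [55 6e]
D2: mem[0x1c..0x1f] <- [95 4b 47 33]
D3: mem[0x13..0x16] <- [95 4b 47 33]
query mem[0x1c]=0x95, mem[0x14]=0x4b, mem[0x1d]=0x4b, mem[0x13]=0x95

MEM[0x1c,0x14,0x1d,0x13] = 95 4b 4b 95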